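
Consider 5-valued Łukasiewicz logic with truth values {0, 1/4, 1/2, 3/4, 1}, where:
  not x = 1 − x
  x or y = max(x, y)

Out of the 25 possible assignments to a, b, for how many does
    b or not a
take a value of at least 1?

9

value 1: 9 assignments (counts)
value 3/4: 7 assignments
value 1/2: 5 assignments
value 1/4: 3 assignments
value 0: 1 assignment
So 9 of the 25 assignments meet the threshold.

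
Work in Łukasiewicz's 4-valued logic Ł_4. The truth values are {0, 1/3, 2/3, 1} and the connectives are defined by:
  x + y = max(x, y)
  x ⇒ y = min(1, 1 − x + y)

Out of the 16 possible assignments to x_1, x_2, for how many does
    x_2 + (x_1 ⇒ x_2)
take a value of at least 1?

x_1 = 0, x_2 = 0 ↦ 1  ≥
x_1 = 0, x_2 = 1/3 ↦ 1  ≥
x_1 = 0, x_2 = 2/3 ↦ 1  ≥
x_1 = 0, x_2 = 1 ↦ 1  ≥
x_1 = 1/3, x_2 = 0 ↦ 2/3  <
x_1 = 1/3, x_2 = 1/3 ↦ 1  ≥
x_1 = 1/3, x_2 = 2/3 ↦ 1  ≥
x_1 = 1/3, x_2 = 1 ↦ 1  ≥
x_1 = 2/3, x_2 = 0 ↦ 1/3  <
x_1 = 2/3, x_2 = 1/3 ↦ 2/3  <
x_1 = 2/3, x_2 = 2/3 ↦ 1  ≥
x_1 = 2/3, x_2 = 1 ↦ 1  ≥
x_1 = 1, x_2 = 0 ↦ 0  <
x_1 = 1, x_2 = 1/3 ↦ 1/3  <
x_1 = 1, x_2 = 2/3 ↦ 2/3  <
x_1 = 1, x_2 = 1 ↦ 1  ≥
So 10 of the 16 assignments meet the threshold.

10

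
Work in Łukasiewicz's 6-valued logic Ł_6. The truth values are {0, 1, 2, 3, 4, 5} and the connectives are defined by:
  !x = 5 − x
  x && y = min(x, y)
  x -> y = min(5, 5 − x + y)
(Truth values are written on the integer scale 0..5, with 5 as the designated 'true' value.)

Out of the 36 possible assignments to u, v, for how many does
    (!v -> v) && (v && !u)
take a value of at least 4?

4

value 5: 1 assignment (counts)
value 4: 3 assignments (counts)
value 3: 5 assignments
value 2: 7 assignments
value 1: 9 assignments
value 0: 11 assignments
So 4 of the 36 assignments meet the threshold.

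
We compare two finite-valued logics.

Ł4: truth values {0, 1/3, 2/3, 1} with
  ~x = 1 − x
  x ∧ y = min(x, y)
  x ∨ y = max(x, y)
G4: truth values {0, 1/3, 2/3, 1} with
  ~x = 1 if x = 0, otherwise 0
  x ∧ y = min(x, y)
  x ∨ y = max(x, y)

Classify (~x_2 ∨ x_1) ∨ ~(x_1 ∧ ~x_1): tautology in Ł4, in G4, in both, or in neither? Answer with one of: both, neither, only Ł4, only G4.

In Ł4: at x_1 = 1/3, x_2 = 1/3 the value is 2/3 — not a tautology.
In G4: every assignment gives 1 — tautology.

only G4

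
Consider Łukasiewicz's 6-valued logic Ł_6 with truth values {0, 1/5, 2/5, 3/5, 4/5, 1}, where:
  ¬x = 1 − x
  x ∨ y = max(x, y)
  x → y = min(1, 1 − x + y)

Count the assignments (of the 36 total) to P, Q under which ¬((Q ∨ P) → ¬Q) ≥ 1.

6

value 1: 6 assignments (counts)
value 4/5: 1 assignment
value 3/5: 6 assignments
value 2/5: 2 assignments
value 1/5: 6 assignments
value 0: 15 assignments
So 6 of the 36 assignments meet the threshold.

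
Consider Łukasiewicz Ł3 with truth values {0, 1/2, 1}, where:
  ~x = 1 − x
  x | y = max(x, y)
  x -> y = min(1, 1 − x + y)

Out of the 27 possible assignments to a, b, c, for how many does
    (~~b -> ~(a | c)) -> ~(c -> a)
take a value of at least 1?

value 1: 9 assignments (counts)
value 1/2: 8 assignments
value 0: 10 assignments
So 9 of the 27 assignments meet the threshold.

9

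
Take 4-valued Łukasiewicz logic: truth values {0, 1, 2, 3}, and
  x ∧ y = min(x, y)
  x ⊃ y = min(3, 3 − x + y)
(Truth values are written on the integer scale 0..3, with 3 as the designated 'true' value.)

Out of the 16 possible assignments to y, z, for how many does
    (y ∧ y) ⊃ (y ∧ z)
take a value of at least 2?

13

y = 0, z = 0 ↦ 3  ≥
y = 0, z = 1 ↦ 3  ≥
y = 0, z = 2 ↦ 3  ≥
y = 0, z = 3 ↦ 3  ≥
y = 1, z = 0 ↦ 2  ≥
y = 1, z = 1 ↦ 3  ≥
y = 1, z = 2 ↦ 3  ≥
y = 1, z = 3 ↦ 3  ≥
y = 2, z = 0 ↦ 1  <
y = 2, z = 1 ↦ 2  ≥
y = 2, z = 2 ↦ 3  ≥
y = 2, z = 3 ↦ 3  ≥
y = 3, z = 0 ↦ 0  <
y = 3, z = 1 ↦ 1  <
y = 3, z = 2 ↦ 2  ≥
y = 3, z = 3 ↦ 3  ≥
So 13 of the 16 assignments meet the threshold.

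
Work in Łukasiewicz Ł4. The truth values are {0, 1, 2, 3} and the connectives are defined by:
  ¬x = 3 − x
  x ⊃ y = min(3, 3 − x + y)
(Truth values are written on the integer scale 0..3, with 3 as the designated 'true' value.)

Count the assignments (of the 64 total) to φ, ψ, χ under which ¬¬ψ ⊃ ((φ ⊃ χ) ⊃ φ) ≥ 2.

value 3: 43 assignments (counts)
value 2: 10 assignments (counts)
value 1: 7 assignments
value 0: 4 assignments
So 53 of the 64 assignments meet the threshold.

53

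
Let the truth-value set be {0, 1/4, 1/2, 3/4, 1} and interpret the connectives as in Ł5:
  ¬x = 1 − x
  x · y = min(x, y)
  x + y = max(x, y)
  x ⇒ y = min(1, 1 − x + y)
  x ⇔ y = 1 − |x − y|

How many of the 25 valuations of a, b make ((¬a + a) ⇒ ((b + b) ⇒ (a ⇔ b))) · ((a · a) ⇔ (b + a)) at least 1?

value 1: 15 assignments (counts)
value 3/4: 4 assignments
value 1/2: 3 assignments
value 1/4: 2 assignments
value 0: 1 assignment
So 15 of the 25 assignments meet the threshold.

15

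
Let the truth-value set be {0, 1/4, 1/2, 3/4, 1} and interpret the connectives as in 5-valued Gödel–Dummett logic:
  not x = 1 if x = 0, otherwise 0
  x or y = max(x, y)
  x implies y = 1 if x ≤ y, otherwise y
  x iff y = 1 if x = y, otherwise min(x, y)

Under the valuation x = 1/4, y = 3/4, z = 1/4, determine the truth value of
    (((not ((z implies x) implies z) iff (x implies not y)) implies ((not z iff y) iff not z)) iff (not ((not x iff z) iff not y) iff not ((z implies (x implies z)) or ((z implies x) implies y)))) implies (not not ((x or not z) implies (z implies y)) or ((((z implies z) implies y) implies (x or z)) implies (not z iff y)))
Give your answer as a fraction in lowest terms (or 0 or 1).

1

z implies x = 1/4 implies 1/4 = 1
(z implies x) implies z = 1 implies 1/4 = 1/4
not ((z implies x) implies z) = not 1/4 = 0
not y = not 3/4 = 0
x implies not y = 1/4 implies 0 = 0
not ((z implies x) implies z) iff (x implies not y) = 0 iff 0 = 1
not z = not 1/4 = 0
not z iff y = 0 iff 3/4 = 0
not z = not 1/4 = 0
(not z iff y) iff not z = 0 iff 0 = 1
(not ((z implies x) implies z) iff (x implies not y)) implies ((not z iff y) iff not z) = 1 implies 1 = 1
not x = not 1/4 = 0
not x iff z = 0 iff 1/4 = 0
not y = not 3/4 = 0
(not x iff z) iff not y = 0 iff 0 = 1
not ((not x iff z) iff not y) = not 1 = 0
x implies z = 1/4 implies 1/4 = 1
z implies (x implies z) = 1/4 implies 1 = 1
z implies x = 1/4 implies 1/4 = 1
(z implies x) implies y = 1 implies 3/4 = 3/4
(z implies (x implies z)) or ((z implies x) implies y) = 1 or 3/4 = 1
not ((z implies (x implies z)) or ((z implies x) implies y)) = not 1 = 0
not ((not x iff z) iff not y) iff not ((z implies (x implies z)) or ((z implies x) implies y)) = 0 iff 0 = 1
((not ((z implies x) implies z) iff (x implies not y)) implies ((not z iff y) iff not z)) iff (not ((not x iff z) iff not y) iff not ((z implies (x implies z)) or ((z implies x) implies y))) = 1 iff 1 = 1
not z = not 1/4 = 0
x or not z = 1/4 or 0 = 1/4
z implies y = 1/4 implies 3/4 = 1
(x or not z) implies (z implies y) = 1/4 implies 1 = 1
not ((x or not z) implies (z implies y)) = not 1 = 0
not not ((x or not z) implies (z implies y)) = not 0 = 1
z implies z = 1/4 implies 1/4 = 1
(z implies z) implies y = 1 implies 3/4 = 3/4
x or z = 1/4 or 1/4 = 1/4
((z implies z) implies y) implies (x or z) = 3/4 implies 1/4 = 1/4
not z = not 1/4 = 0
not z iff y = 0 iff 3/4 = 0
(((z implies z) implies y) implies (x or z)) implies (not z iff y) = 1/4 implies 0 = 0
not not ((x or not z) implies (z implies y)) or ((((z implies z) implies y) implies (x or z)) implies (not z iff y)) = 1 or 0 = 1
(((not ((z implies x) implies z) iff (x implies not y)) implies ((not z iff y) iff not z)) iff (not ((not x iff z) iff not y) iff not ((z implies (x implies z)) or ((z implies x) implies y)))) implies (not not ((x or not z) implies (z implies y)) or ((((z implies z) implies y) implies (x or z)) implies (not z iff y))) = 1 implies 1 = 1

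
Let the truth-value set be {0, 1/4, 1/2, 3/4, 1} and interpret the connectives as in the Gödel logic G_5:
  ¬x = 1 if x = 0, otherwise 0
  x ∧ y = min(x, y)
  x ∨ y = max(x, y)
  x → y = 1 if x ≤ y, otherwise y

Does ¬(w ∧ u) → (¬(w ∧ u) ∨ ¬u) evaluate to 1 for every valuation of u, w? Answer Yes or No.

At u = 1/2, w = 1, for instance:
w ∧ u = 1 ∧ 1/2 = 1/2
¬(w ∧ u) = ¬1/2 = 0
¬u = ¬1/2 = 0
¬(w ∧ u) ∨ ¬u = 0 ∨ 0 = 0
¬(w ∧ u) → (¬(w ∧ u) ∨ ¬u) = 0 → 0 = 1
and checking the remaining 24 assignments likewise gives ≥ 1 in every case.

Yes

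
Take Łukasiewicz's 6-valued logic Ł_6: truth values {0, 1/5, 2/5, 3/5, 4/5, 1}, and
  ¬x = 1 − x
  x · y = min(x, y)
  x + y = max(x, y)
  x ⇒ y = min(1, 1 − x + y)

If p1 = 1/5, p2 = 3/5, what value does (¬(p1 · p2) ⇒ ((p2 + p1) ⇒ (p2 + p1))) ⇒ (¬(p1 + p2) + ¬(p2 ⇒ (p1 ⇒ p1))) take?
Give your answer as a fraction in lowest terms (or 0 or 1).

p1 · p2 = 1/5 · 3/5 = 1/5
¬(p1 · p2) = ¬1/5 = 4/5
p2 + p1 = 3/5 + 1/5 = 3/5
p2 + p1 = 3/5 + 1/5 = 3/5
(p2 + p1) ⇒ (p2 + p1) = 3/5 ⇒ 3/5 = 1
¬(p1 · p2) ⇒ ((p2 + p1) ⇒ (p2 + p1)) = 4/5 ⇒ 1 = 1
p1 + p2 = 1/5 + 3/5 = 3/5
¬(p1 + p2) = ¬3/5 = 2/5
p1 ⇒ p1 = 1/5 ⇒ 1/5 = 1
p2 ⇒ (p1 ⇒ p1) = 3/5 ⇒ 1 = 1
¬(p2 ⇒ (p1 ⇒ p1)) = ¬1 = 0
¬(p1 + p2) + ¬(p2 ⇒ (p1 ⇒ p1)) = 2/5 + 0 = 2/5
(¬(p1 · p2) ⇒ ((p2 + p1) ⇒ (p2 + p1))) ⇒ (¬(p1 + p2) + ¬(p2 ⇒ (p1 ⇒ p1))) = 1 ⇒ 2/5 = 2/5

2/5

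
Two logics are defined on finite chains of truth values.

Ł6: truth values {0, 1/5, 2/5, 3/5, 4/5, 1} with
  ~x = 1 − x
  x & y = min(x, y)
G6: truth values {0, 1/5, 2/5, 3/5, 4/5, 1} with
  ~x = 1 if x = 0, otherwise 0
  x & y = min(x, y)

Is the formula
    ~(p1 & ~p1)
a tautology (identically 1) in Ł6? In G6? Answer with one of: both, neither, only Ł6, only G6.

In Ł6: at p1 = 1/5 the value is 4/5 — not a tautology.
In G6: every assignment gives 1 — tautology.

only G6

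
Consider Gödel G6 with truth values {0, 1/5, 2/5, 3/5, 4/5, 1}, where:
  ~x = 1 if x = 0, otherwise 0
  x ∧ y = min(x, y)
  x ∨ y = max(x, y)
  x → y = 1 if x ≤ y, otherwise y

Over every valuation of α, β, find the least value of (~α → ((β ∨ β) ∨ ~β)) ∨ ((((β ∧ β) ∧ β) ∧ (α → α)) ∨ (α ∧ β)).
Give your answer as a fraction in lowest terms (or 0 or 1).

1/5

Take α = 0, β = 1/5:
~α = ~0 = 1
β ∨ β = 1/5 ∨ 1/5 = 1/5
~β = ~1/5 = 0
(β ∨ β) ∨ ~β = 1/5 ∨ 0 = 1/5
~α → ((β ∨ β) ∨ ~β) = 1 → 1/5 = 1/5
β ∧ β = 1/5 ∧ 1/5 = 1/5
(β ∧ β) ∧ β = 1/5 ∧ 1/5 = 1/5
α → α = 0 → 0 = 1
((β ∧ β) ∧ β) ∧ (α → α) = 1/5 ∧ 1 = 1/5
α ∧ β = 0 ∧ 1/5 = 0
(((β ∧ β) ∧ β) ∧ (α → α)) ∨ (α ∧ β) = 1/5 ∨ 0 = 1/5
(~α → ((β ∨ β) ∨ ~β)) ∨ ((((β ∧ β) ∧ β) ∧ (α → α)) ∨ (α ∧ β)) = 1/5 ∨ 1/5 = 1/5
No assignment yields a value below 1/5, so this is the minimum.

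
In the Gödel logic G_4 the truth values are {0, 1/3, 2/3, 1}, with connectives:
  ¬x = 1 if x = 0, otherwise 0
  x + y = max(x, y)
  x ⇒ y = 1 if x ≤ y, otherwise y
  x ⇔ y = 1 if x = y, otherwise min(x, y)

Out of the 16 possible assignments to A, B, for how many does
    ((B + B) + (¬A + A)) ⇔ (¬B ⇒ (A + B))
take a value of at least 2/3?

14

A = 0, B = 0 ↦ 0  <
A = 0, B = 1/3 ↦ 1  ≥
A = 0, B = 2/3 ↦ 1  ≥
A = 0, B = 1 ↦ 1  ≥
A = 1/3, B = 0 ↦ 1  ≥
A = 1/3, B = 1/3 ↦ 1/3  <
A = 1/3, B = 2/3 ↦ 2/3  ≥
A = 1/3, B = 1 ↦ 1  ≥
A = 2/3, B = 0 ↦ 1  ≥
A = 2/3, B = 1/3 ↦ 2/3  ≥
A = 2/3, B = 2/3 ↦ 2/3  ≥
A = 2/3, B = 1 ↦ 1  ≥
A = 1, B = 0 ↦ 1  ≥
A = 1, B = 1/3 ↦ 1  ≥
A = 1, B = 2/3 ↦ 1  ≥
A = 1, B = 1 ↦ 1  ≥
So 14 of the 16 assignments meet the threshold.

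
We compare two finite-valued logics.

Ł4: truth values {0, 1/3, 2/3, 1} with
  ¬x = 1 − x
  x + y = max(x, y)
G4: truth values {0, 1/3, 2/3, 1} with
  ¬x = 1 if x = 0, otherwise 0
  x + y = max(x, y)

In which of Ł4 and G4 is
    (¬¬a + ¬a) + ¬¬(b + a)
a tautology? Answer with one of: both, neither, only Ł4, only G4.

In Ł4: at a = 1/3, b = 0 the value is 2/3 — not a tautology.
In G4: every assignment gives 1 — tautology.

only G4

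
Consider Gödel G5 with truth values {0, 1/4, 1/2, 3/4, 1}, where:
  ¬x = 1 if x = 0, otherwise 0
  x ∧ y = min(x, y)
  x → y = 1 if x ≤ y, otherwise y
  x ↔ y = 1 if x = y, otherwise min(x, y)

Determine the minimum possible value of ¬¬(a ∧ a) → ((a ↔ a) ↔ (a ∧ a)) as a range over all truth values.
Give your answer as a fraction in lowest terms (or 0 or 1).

Take a = 1/4:
a ∧ a = 1/4 ∧ 1/4 = 1/4
¬(a ∧ a) = ¬1/4 = 0
¬¬(a ∧ a) = ¬0 = 1
a ↔ a = 1/4 ↔ 1/4 = 1
a ∧ a = 1/4 ∧ 1/4 = 1/4
(a ↔ a) ↔ (a ∧ a) = 1 ↔ 1/4 = 1/4
¬¬(a ∧ a) → ((a ↔ a) ↔ (a ∧ a)) = 1 → 1/4 = 1/4
No assignment yields a value below 1/4, so this is the minimum.

1/4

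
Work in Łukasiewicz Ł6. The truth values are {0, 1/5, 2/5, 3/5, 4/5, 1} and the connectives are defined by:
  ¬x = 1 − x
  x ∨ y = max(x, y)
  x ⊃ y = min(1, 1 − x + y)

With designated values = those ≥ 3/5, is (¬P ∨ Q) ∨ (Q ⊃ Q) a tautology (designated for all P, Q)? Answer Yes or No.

At P = 1/5, Q = 4/5, for instance:
¬P = ¬1/5 = 4/5
¬P ∨ Q = 4/5 ∨ 4/5 = 4/5
Q ⊃ Q = 4/5 ⊃ 4/5 = 1
(¬P ∨ Q) ∨ (Q ⊃ Q) = 4/5 ∨ 1 = 1
and checking the remaining 35 assignments likewise gives ≥ 3/5 in every case.

Yes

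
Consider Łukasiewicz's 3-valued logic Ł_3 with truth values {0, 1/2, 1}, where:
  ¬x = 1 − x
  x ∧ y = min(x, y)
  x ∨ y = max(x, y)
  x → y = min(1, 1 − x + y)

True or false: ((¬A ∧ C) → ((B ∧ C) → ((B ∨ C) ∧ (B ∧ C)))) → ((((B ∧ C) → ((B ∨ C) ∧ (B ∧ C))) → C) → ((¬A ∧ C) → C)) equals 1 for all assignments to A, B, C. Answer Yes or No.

Yes

At A = 1/2, B = 0, C = 1/2, for instance:
¬A = ¬1/2 = 1/2
¬A ∧ C = 1/2 ∧ 1/2 = 1/2
B ∧ C = 0 ∧ 1/2 = 0
B ∨ C = 0 ∨ 1/2 = 1/2
B ∧ C = 0 ∧ 1/2 = 0
(B ∨ C) ∧ (B ∧ C) = 1/2 ∧ 0 = 0
(B ∧ C) → ((B ∨ C) ∧ (B ∧ C)) = 0 → 0 = 1
(¬A ∧ C) → ((B ∧ C) → ((B ∨ C) ∧ (B ∧ C))) = 1/2 → 1 = 1
((B ∧ C) → ((B ∨ C) ∧ (B ∧ C))) → C = 1 → 1/2 = 1/2
(¬A ∧ C) → C = 1/2 → 1/2 = 1
(((B ∧ C) → ((B ∨ C) ∧ (B ∧ C))) → C) → ((¬A ∧ C) → C) = 1/2 → 1 = 1
((¬A ∧ C) → ((B ∧ C) → ((B ∨ C) ∧ (B ∧ C)))) → ((((B ∧ C) → ((B ∨ C) ∧ (B ∧ C))) → C) → ((¬A ∧ C) → C)) = 1 → 1 = 1
and checking the remaining 26 assignments likewise gives ≥ 1 in every case.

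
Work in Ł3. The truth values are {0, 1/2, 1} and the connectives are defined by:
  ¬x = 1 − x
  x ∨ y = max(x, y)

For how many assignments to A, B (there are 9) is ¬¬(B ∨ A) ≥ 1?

5

A = 0, B = 0 ↦ 0  <
A = 0, B = 1/2 ↦ 1/2  <
A = 0, B = 1 ↦ 1  ≥
A = 1/2, B = 0 ↦ 1/2  <
A = 1/2, B = 1/2 ↦ 1/2  <
A = 1/2, B = 1 ↦ 1  ≥
A = 1, B = 0 ↦ 1  ≥
A = 1, B = 1/2 ↦ 1  ≥
A = 1, B = 1 ↦ 1  ≥
So 5 of the 9 assignments meet the threshold.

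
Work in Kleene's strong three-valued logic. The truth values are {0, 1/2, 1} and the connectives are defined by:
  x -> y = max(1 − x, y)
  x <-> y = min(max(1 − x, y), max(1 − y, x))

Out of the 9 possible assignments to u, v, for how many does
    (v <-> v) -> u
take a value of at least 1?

3

u = 0, v = 0 ↦ 0  <
u = 0, v = 1/2 ↦ 1/2  <
u = 0, v = 1 ↦ 0  <
u = 1/2, v = 0 ↦ 1/2  <
u = 1/2, v = 1/2 ↦ 1/2  <
u = 1/2, v = 1 ↦ 1/2  <
u = 1, v = 0 ↦ 1  ≥
u = 1, v = 1/2 ↦ 1  ≥
u = 1, v = 1 ↦ 1  ≥
So 3 of the 9 assignments meet the threshold.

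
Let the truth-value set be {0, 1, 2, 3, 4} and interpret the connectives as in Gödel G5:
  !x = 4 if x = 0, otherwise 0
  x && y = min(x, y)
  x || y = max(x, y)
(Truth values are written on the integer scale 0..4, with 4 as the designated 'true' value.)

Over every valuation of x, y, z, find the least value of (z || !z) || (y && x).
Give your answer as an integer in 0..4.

Take x = 0, y = 0, z = 1:
!z = !1 = 0
z || !z = 1 || 0 = 1
y && x = 0 && 0 = 0
(z || !z) || (y && x) = 1 || 0 = 1
No assignment yields a value below 1, so this is the minimum.

1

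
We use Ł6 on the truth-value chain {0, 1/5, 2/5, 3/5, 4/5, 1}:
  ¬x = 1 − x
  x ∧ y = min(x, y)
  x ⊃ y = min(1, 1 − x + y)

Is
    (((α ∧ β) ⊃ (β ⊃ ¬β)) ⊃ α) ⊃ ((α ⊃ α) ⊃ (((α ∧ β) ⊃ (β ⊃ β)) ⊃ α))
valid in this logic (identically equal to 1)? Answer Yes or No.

Counterexample: take α = 1/5, β = 1.
α ∧ β = 1/5 ∧ 1 = 1/5
¬β = ¬1 = 0
β ⊃ ¬β = 1 ⊃ 0 = 0
(α ∧ β) ⊃ (β ⊃ ¬β) = 1/5 ⊃ 0 = 4/5
((α ∧ β) ⊃ (β ⊃ ¬β)) ⊃ α = 4/5 ⊃ 1/5 = 2/5
α ⊃ α = 1/5 ⊃ 1/5 = 1
α ∧ β = 1/5 ∧ 1 = 1/5
β ⊃ β = 1 ⊃ 1 = 1
(α ∧ β) ⊃ (β ⊃ β) = 1/5 ⊃ 1 = 1
((α ∧ β) ⊃ (β ⊃ β)) ⊃ α = 1 ⊃ 1/5 = 1/5
(α ⊃ α) ⊃ (((α ∧ β) ⊃ (β ⊃ β)) ⊃ α) = 1 ⊃ 1/5 = 1/5
(((α ∧ β) ⊃ (β ⊃ ¬β)) ⊃ α) ⊃ ((α ⊃ α) ⊃ (((α ∧ β) ⊃ (β ⊃ β)) ⊃ α)) = 2/5 ⊃ 1/5 = 4/5
This gives 4/5 ≠ 1.

No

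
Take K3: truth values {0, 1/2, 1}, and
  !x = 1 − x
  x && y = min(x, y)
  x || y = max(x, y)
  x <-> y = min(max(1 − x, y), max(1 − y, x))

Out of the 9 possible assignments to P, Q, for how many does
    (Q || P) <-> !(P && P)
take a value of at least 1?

1

P = 0, Q = 0 ↦ 0  <
P = 0, Q = 1/2 ↦ 1/2  <
P = 0, Q = 1 ↦ 1  ≥
P = 1/2, Q = 0 ↦ 1/2  <
P = 1/2, Q = 1/2 ↦ 1/2  <
P = 1/2, Q = 1 ↦ 1/2  <
P = 1, Q = 0 ↦ 0  <
P = 1, Q = 1/2 ↦ 0  <
P = 1, Q = 1 ↦ 0  <
So 1 of the 9 assignments meets the threshold.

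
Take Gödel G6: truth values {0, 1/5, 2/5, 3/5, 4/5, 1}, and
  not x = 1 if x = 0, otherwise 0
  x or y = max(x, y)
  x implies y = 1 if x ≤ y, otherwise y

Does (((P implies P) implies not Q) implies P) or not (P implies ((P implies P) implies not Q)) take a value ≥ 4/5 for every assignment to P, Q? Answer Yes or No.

Counterexample: take P = 0, Q = 0.
P implies P = 0 implies 0 = 1
not Q = not 0 = 1
(P implies P) implies not Q = 1 implies 1 = 1
((P implies P) implies not Q) implies P = 1 implies 0 = 0
P implies ((P implies P) implies not Q) = 0 implies 1 = 1
not (P implies ((P implies P) implies not Q)) = not 1 = 0
(((P implies P) implies not Q) implies P) or not (P implies ((P implies P) implies not Q)) = 0 or 0 = 0
This gives 0, which is below 4/5.

No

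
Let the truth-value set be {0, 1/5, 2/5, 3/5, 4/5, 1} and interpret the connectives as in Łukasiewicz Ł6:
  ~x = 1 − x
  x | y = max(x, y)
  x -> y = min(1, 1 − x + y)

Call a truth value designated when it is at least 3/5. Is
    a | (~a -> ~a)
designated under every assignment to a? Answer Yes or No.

a = 0 ↦ 1
a = 1/5 ↦ 1
a = 2/5 ↦ 1
a = 3/5 ↦ 1
a = 4/5 ↦ 1
a = 1 ↦ 1
Every assignment gives a value ≥ 3/5.

Yes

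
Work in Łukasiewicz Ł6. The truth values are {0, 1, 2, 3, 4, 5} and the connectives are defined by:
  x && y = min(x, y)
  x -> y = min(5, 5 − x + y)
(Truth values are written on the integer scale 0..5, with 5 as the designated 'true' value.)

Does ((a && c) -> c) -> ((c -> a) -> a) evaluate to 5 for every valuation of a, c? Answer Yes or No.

Counterexample: take a = 0, c = 0.
a && c = 0 && 0 = 0
(a && c) -> c = 0 -> 0 = 5
c -> a = 0 -> 0 = 5
(c -> a) -> a = 5 -> 0 = 0
((a && c) -> c) -> ((c -> a) -> a) = 5 -> 0 = 0
This gives 0 ≠ 5.

No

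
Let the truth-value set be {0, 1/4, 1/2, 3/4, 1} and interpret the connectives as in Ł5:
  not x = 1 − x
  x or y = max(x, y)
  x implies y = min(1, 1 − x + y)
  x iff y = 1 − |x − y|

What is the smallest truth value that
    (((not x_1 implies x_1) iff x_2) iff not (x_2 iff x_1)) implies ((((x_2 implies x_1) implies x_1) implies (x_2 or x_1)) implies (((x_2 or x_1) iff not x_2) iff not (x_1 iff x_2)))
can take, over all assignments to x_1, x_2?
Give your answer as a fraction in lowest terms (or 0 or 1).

1/2

Take x_1 = 0, x_2 = 1/2:
not x_1 = not 0 = 1
not x_1 implies x_1 = 1 implies 0 = 0
(not x_1 implies x_1) iff x_2 = 0 iff 1/2 = 1/2
x_2 iff x_1 = 1/2 iff 0 = 1/2
not (x_2 iff x_1) = not 1/2 = 1/2
((not x_1 implies x_1) iff x_2) iff not (x_2 iff x_1) = 1/2 iff 1/2 = 1
x_2 implies x_1 = 1/2 implies 0 = 1/2
(x_2 implies x_1) implies x_1 = 1/2 implies 0 = 1/2
x_2 or x_1 = 1/2 or 0 = 1/2
((x_2 implies x_1) implies x_1) implies (x_2 or x_1) = 1/2 implies 1/2 = 1
x_2 or x_1 = 1/2 or 0 = 1/2
not x_2 = not 1/2 = 1/2
(x_2 or x_1) iff not x_2 = 1/2 iff 1/2 = 1
x_1 iff x_2 = 0 iff 1/2 = 1/2
not (x_1 iff x_2) = not 1/2 = 1/2
((x_2 or x_1) iff not x_2) iff not (x_1 iff x_2) = 1 iff 1/2 = 1/2
(((x_2 implies x_1) implies x_1) implies (x_2 or x_1)) implies (((x_2 or x_1) iff not x_2) iff not (x_1 iff x_2)) = 1 implies 1/2 = 1/2
(((not x_1 implies x_1) iff x_2) iff not (x_2 iff x_1)) implies ((((x_2 implies x_1) implies x_1) implies (x_2 or x_1)) implies (((x_2 or x_1) iff not x_2) iff not (x_1 iff x_2))) = 1 implies 1/2 = 1/2
No assignment yields a value below 1/2, so this is the minimum.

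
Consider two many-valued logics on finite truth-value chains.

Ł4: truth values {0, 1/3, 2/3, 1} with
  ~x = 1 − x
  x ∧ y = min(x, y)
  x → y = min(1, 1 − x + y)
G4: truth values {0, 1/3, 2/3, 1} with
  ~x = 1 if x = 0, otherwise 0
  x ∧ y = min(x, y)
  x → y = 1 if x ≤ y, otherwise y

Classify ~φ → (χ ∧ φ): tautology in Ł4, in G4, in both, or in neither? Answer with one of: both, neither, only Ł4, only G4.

In Ł4: at φ = 0, χ = 0 the value is 0 — not a tautology.
In G4: at φ = 0, χ = 0 the value is 0 — not a tautology.

neither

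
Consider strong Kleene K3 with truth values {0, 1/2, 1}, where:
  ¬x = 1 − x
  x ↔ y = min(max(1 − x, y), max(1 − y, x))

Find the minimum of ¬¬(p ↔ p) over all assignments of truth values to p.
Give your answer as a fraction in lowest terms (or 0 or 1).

1/2

Take p = 1/2:
p ↔ p = 1/2 ↔ 1/2 = 1/2
¬(p ↔ p) = ¬1/2 = 1/2
¬¬(p ↔ p) = ¬1/2 = 1/2
No assignment yields a value below 1/2, so this is the minimum.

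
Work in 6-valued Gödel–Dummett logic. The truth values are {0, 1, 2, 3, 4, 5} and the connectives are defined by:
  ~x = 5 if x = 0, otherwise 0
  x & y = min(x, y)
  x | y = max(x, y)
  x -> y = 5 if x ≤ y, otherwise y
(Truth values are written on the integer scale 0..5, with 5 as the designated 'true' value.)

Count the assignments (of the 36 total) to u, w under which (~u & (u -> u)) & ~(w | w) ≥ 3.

value 5: 1 assignment (counts)
value 0: 35 assignments
So 1 of the 36 assignments meets the threshold.

1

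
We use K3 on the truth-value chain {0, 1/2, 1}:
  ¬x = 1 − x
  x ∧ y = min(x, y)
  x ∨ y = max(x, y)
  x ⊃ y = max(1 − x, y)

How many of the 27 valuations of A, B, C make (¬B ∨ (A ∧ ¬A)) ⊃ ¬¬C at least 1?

value 1: 13 assignments (counts)
value 1/2: 11 assignments
value 0: 3 assignments
So 13 of the 27 assignments meet the threshold.

13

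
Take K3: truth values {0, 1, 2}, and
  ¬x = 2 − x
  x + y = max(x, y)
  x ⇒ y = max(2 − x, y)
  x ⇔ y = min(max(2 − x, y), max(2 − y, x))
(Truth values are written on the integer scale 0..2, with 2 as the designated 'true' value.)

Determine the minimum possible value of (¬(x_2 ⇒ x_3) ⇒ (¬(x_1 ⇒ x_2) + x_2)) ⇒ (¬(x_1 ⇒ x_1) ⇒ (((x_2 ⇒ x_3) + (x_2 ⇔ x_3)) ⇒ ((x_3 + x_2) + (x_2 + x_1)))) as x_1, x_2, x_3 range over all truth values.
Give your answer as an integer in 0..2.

Take x_1 = 1, x_2 = 0, x_3 = 0:
x_2 ⇒ x_3 = 0 ⇒ 0 = 2
¬(x_2 ⇒ x_3) = ¬2 = 0
x_1 ⇒ x_2 = 1 ⇒ 0 = 1
¬(x_1 ⇒ x_2) = ¬1 = 1
¬(x_1 ⇒ x_2) + x_2 = 1 + 0 = 1
¬(x_2 ⇒ x_3) ⇒ (¬(x_1 ⇒ x_2) + x_2) = 0 ⇒ 1 = 2
x_1 ⇒ x_1 = 1 ⇒ 1 = 1
¬(x_1 ⇒ x_1) = ¬1 = 1
x_2 ⇒ x_3 = 0 ⇒ 0 = 2
x_2 ⇔ x_3 = 0 ⇔ 0 = 2
(x_2 ⇒ x_3) + (x_2 ⇔ x_3) = 2 + 2 = 2
x_3 + x_2 = 0 + 0 = 0
x_2 + x_1 = 0 + 1 = 1
(x_3 + x_2) + (x_2 + x_1) = 0 + 1 = 1
((x_2 ⇒ x_3) + (x_2 ⇔ x_3)) ⇒ ((x_3 + x_2) + (x_2 + x_1)) = 2 ⇒ 1 = 1
¬(x_1 ⇒ x_1) ⇒ (((x_2 ⇒ x_3) + (x_2 ⇔ x_3)) ⇒ ((x_3 + x_2) + (x_2 + x_1))) = 1 ⇒ 1 = 1
(¬(x_2 ⇒ x_3) ⇒ (¬(x_1 ⇒ x_2) + x_2)) ⇒ (¬(x_1 ⇒ x_1) ⇒ (((x_2 ⇒ x_3) + (x_2 ⇔ x_3)) ⇒ ((x_3 + x_2) + (x_2 + x_1)))) = 2 ⇒ 1 = 1
No assignment yields a value below 1, so this is the minimum.

1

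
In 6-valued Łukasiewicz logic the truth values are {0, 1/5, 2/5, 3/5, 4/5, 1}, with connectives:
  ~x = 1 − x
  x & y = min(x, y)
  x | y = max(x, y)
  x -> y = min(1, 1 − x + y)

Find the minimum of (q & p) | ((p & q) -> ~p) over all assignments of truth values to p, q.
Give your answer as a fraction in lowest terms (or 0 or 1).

3/5

Take p = 4/5, q = 3/5:
q & p = 3/5 & 4/5 = 3/5
p & q = 4/5 & 3/5 = 3/5
~p = ~4/5 = 1/5
(p & q) -> ~p = 3/5 -> 1/5 = 3/5
(q & p) | ((p & q) -> ~p) = 3/5 | 3/5 = 3/5
No assignment yields a value below 3/5, so this is the minimum.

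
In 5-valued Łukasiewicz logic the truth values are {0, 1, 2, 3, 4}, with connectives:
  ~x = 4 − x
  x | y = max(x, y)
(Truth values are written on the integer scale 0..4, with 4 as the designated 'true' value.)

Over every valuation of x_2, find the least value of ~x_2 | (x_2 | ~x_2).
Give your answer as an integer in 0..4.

2

Take x_2 = 2:
~x_2 = ~2 = 2
~x_2 = ~2 = 2
x_2 | ~x_2 = 2 | 2 = 2
~x_2 | (x_2 | ~x_2) = 2 | 2 = 2
No assignment yields a value below 2, so this is the minimum.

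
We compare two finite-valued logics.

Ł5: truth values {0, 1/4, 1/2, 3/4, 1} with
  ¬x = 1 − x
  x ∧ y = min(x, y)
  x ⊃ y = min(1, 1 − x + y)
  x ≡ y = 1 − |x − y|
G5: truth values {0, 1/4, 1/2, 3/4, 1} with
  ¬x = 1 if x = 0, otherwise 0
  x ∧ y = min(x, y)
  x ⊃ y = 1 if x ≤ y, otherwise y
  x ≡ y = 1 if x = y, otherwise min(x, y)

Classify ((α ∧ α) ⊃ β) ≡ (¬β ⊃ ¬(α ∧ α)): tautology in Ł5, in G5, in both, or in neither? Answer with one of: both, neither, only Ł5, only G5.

only Ł5

In Ł5: every assignment gives 1 — tautology.
In G5: at α = 1/2, β = 1/4 the value is 1/4 — not a tautology.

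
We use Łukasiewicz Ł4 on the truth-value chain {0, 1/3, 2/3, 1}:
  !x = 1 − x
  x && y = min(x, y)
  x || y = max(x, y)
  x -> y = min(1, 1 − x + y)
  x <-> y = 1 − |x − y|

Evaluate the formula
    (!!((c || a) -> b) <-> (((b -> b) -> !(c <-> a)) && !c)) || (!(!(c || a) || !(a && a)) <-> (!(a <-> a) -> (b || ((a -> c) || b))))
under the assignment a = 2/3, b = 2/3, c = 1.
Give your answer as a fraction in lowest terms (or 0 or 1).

2/3

c || a = 1 || 2/3 = 1
(c || a) -> b = 1 -> 2/3 = 2/3
!((c || a) -> b) = !2/3 = 1/3
!!((c || a) -> b) = !1/3 = 2/3
b -> b = 2/3 -> 2/3 = 1
c <-> a = 1 <-> 2/3 = 2/3
!(c <-> a) = !2/3 = 1/3
(b -> b) -> !(c <-> a) = 1 -> 1/3 = 1/3
!c = !1 = 0
((b -> b) -> !(c <-> a)) && !c = 1/3 && 0 = 0
!!((c || a) -> b) <-> (((b -> b) -> !(c <-> a)) && !c) = 2/3 <-> 0 = 1/3
c || a = 1 || 2/3 = 1
!(c || a) = !1 = 0
a && a = 2/3 && 2/3 = 2/3
!(a && a) = !2/3 = 1/3
!(c || a) || !(a && a) = 0 || 1/3 = 1/3
!(!(c || a) || !(a && a)) = !1/3 = 2/3
a <-> a = 2/3 <-> 2/3 = 1
!(a <-> a) = !1 = 0
a -> c = 2/3 -> 1 = 1
(a -> c) || b = 1 || 2/3 = 1
b || ((a -> c) || b) = 2/3 || 1 = 1
!(a <-> a) -> (b || ((a -> c) || b)) = 0 -> 1 = 1
!(!(c || a) || !(a && a)) <-> (!(a <-> a) -> (b || ((a -> c) || b))) = 2/3 <-> 1 = 2/3
(!!((c || a) -> b) <-> (((b -> b) -> !(c <-> a)) && !c)) || (!(!(c || a) || !(a && a)) <-> (!(a <-> a) -> (b || ((a -> c) || b)))) = 1/3 || 2/3 = 2/3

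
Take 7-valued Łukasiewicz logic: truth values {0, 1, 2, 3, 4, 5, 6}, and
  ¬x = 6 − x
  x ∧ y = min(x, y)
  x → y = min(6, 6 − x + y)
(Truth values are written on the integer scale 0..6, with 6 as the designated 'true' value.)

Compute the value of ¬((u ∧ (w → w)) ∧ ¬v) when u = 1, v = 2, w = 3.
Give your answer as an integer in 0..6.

5

w → w = 3 → 3 = 6
u ∧ (w → w) = 1 ∧ 6 = 1
¬v = ¬2 = 4
(u ∧ (w → w)) ∧ ¬v = 1 ∧ 4 = 1
¬((u ∧ (w → w)) ∧ ¬v) = ¬1 = 5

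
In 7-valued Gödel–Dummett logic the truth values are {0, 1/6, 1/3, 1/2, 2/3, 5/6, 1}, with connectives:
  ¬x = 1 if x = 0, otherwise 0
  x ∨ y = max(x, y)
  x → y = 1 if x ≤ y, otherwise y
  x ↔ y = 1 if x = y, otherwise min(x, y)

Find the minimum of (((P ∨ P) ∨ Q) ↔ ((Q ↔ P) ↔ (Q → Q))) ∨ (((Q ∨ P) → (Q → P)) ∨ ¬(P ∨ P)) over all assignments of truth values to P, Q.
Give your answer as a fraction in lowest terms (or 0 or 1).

1/6

Take P = 1/6, Q = 1/3:
P ∨ P = 1/6 ∨ 1/6 = 1/6
(P ∨ P) ∨ Q = 1/6 ∨ 1/3 = 1/3
Q ↔ P = 1/3 ↔ 1/6 = 1/6
Q → Q = 1/3 → 1/3 = 1
(Q ↔ P) ↔ (Q → Q) = 1/6 ↔ 1 = 1/6
((P ∨ P) ∨ Q) ↔ ((Q ↔ P) ↔ (Q → Q)) = 1/3 ↔ 1/6 = 1/6
Q ∨ P = 1/3 ∨ 1/6 = 1/3
Q → P = 1/3 → 1/6 = 1/6
(Q ∨ P) → (Q → P) = 1/3 → 1/6 = 1/6
P ∨ P = 1/6 ∨ 1/6 = 1/6
¬(P ∨ P) = ¬1/6 = 0
((Q ∨ P) → (Q → P)) ∨ ¬(P ∨ P) = 1/6 ∨ 0 = 1/6
(((P ∨ P) ∨ Q) ↔ ((Q ↔ P) ↔ (Q → Q))) ∨ (((Q ∨ P) → (Q → P)) ∨ ¬(P ∨ P)) = 1/6 ∨ 1/6 = 1/6
No assignment yields a value below 1/6, so this is the minimum.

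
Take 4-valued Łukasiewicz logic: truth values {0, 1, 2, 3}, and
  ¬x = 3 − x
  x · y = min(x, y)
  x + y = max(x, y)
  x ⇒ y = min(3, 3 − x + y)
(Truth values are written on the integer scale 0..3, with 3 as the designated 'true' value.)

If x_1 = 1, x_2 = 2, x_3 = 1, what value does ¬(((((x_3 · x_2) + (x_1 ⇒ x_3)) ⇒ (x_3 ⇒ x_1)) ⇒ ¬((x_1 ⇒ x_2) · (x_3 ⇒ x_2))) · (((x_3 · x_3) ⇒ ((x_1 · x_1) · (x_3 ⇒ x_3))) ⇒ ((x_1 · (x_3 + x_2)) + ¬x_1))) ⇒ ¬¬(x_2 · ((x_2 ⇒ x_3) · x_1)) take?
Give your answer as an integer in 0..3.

x_3 · x_2 = 1 · 2 = 1
x_1 ⇒ x_3 = 1 ⇒ 1 = 3
(x_3 · x_2) + (x_1 ⇒ x_3) = 1 + 3 = 3
x_3 ⇒ x_1 = 1 ⇒ 1 = 3
((x_3 · x_2) + (x_1 ⇒ x_3)) ⇒ (x_3 ⇒ x_1) = 3 ⇒ 3 = 3
x_1 ⇒ x_2 = 1 ⇒ 2 = 3
x_3 ⇒ x_2 = 1 ⇒ 2 = 3
(x_1 ⇒ x_2) · (x_3 ⇒ x_2) = 3 · 3 = 3
¬((x_1 ⇒ x_2) · (x_3 ⇒ x_2)) = ¬3 = 0
(((x_3 · x_2) + (x_1 ⇒ x_3)) ⇒ (x_3 ⇒ x_1)) ⇒ ¬((x_1 ⇒ x_2) · (x_3 ⇒ x_2)) = 3 ⇒ 0 = 0
x_3 · x_3 = 1 · 1 = 1
x_1 · x_1 = 1 · 1 = 1
x_3 ⇒ x_3 = 1 ⇒ 1 = 3
(x_1 · x_1) · (x_3 ⇒ x_3) = 1 · 3 = 1
(x_3 · x_3) ⇒ ((x_1 · x_1) · (x_3 ⇒ x_3)) = 1 ⇒ 1 = 3
x_3 + x_2 = 1 + 2 = 2
x_1 · (x_3 + x_2) = 1 · 2 = 1
¬x_1 = ¬1 = 2
(x_1 · (x_3 + x_2)) + ¬x_1 = 1 + 2 = 2
((x_3 · x_3) ⇒ ((x_1 · x_1) · (x_3 ⇒ x_3))) ⇒ ((x_1 · (x_3 + x_2)) + ¬x_1) = 3 ⇒ 2 = 2
((((x_3 · x_2) + (x_1 ⇒ x_3)) ⇒ (x_3 ⇒ x_1)) ⇒ ¬((x_1 ⇒ x_2) · (x_3 ⇒ x_2))) · (((x_3 · x_3) ⇒ ((x_1 · x_1) · (x_3 ⇒ x_3))) ⇒ ((x_1 · (x_3 + x_2)) + ¬x_1)) = 0 · 2 = 0
¬(((((x_3 · x_2) + (x_1 ⇒ x_3)) ⇒ (x_3 ⇒ x_1)) ⇒ ¬((x_1 ⇒ x_2) · (x_3 ⇒ x_2))) · (((x_3 · x_3) ⇒ ((x_1 · x_1) · (x_3 ⇒ x_3))) ⇒ ((x_1 · (x_3 + x_2)) + ¬x_1))) = ¬0 = 3
x_2 ⇒ x_3 = 2 ⇒ 1 = 2
(x_2 ⇒ x_3) · x_1 = 2 · 1 = 1
x_2 · ((x_2 ⇒ x_3) · x_1) = 2 · 1 = 1
¬(x_2 · ((x_2 ⇒ x_3) · x_1)) = ¬1 = 2
¬¬(x_2 · ((x_2 ⇒ x_3) · x_1)) = ¬2 = 1
¬(((((x_3 · x_2) + (x_1 ⇒ x_3)) ⇒ (x_3 ⇒ x_1)) ⇒ ¬((x_1 ⇒ x_2) · (x_3 ⇒ x_2))) · (((x_3 · x_3) ⇒ ((x_1 · x_1) · (x_3 ⇒ x_3))) ⇒ ((x_1 · (x_3 + x_2)) + ¬x_1))) ⇒ ¬¬(x_2 · ((x_2 ⇒ x_3) · x_1)) = 3 ⇒ 1 = 1

1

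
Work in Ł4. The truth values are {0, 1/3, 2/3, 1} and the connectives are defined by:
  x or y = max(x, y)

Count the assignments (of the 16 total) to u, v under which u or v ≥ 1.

u = 0, v = 0 ↦ 0  <
u = 0, v = 1/3 ↦ 1/3  <
u = 0, v = 2/3 ↦ 2/3  <
u = 0, v = 1 ↦ 1  ≥
u = 1/3, v = 0 ↦ 1/3  <
u = 1/3, v = 1/3 ↦ 1/3  <
u = 1/3, v = 2/3 ↦ 2/3  <
u = 1/3, v = 1 ↦ 1  ≥
u = 2/3, v = 0 ↦ 2/3  <
u = 2/3, v = 1/3 ↦ 2/3  <
u = 2/3, v = 2/3 ↦ 2/3  <
u = 2/3, v = 1 ↦ 1  ≥
u = 1, v = 0 ↦ 1  ≥
u = 1, v = 1/3 ↦ 1  ≥
u = 1, v = 2/3 ↦ 1  ≥
u = 1, v = 1 ↦ 1  ≥
So 7 of the 16 assignments meet the threshold.

7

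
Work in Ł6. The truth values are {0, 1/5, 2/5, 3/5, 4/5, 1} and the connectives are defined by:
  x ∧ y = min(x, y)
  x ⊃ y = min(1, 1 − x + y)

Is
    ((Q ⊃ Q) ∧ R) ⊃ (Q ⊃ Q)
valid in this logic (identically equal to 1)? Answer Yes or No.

At Q = 3/5, R = 4/5, for instance:
Q ⊃ Q = 3/5 ⊃ 3/5 = 1
(Q ⊃ Q) ∧ R = 1 ∧ 4/5 = 4/5
((Q ⊃ Q) ∧ R) ⊃ (Q ⊃ Q) = 4/5 ⊃ 1 = 1
and checking the remaining 35 assignments likewise gives ≥ 1 in every case.

Yes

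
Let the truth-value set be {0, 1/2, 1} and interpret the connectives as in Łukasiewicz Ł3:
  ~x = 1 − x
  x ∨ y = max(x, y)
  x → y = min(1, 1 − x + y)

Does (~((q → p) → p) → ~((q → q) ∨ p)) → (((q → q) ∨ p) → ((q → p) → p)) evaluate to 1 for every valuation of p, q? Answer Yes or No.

Yes

p = 0, q = 0 ↦ 1
p = 0, q = 1/2 ↦ 1
p = 0, q = 1 ↦ 1
p = 1/2, q = 0 ↦ 1
p = 1/2, q = 1/2 ↦ 1
p = 1/2, q = 1 ↦ 1
p = 1, q = 0 ↦ 1
p = 1, q = 1/2 ↦ 1
p = 1, q = 1 ↦ 1
Every assignment gives a value ≥ 1.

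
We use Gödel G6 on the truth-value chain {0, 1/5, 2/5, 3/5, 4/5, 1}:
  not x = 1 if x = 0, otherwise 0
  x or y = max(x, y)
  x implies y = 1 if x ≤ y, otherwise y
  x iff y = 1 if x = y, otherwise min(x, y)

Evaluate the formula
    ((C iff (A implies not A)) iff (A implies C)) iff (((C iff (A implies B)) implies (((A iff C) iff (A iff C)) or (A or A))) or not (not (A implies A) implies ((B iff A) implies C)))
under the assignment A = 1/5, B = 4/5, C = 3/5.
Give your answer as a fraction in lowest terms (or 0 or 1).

0

not A = not 1/5 = 0
A implies not A = 1/5 implies 0 = 0
C iff (A implies not A) = 3/5 iff 0 = 0
A implies C = 1/5 implies 3/5 = 1
(C iff (A implies not A)) iff (A implies C) = 0 iff 1 = 0
A implies B = 1/5 implies 4/5 = 1
C iff (A implies B) = 3/5 iff 1 = 3/5
A iff C = 1/5 iff 3/5 = 1/5
A iff C = 1/5 iff 3/5 = 1/5
(A iff C) iff (A iff C) = 1/5 iff 1/5 = 1
A or A = 1/5 or 1/5 = 1/5
((A iff C) iff (A iff C)) or (A or A) = 1 or 1/5 = 1
(C iff (A implies B)) implies (((A iff C) iff (A iff C)) or (A or A)) = 3/5 implies 1 = 1
A implies A = 1/5 implies 1/5 = 1
not (A implies A) = not 1 = 0
B iff A = 4/5 iff 1/5 = 1/5
(B iff A) implies C = 1/5 implies 3/5 = 1
not (A implies A) implies ((B iff A) implies C) = 0 implies 1 = 1
not (not (A implies A) implies ((B iff A) implies C)) = not 1 = 0
((C iff (A implies B)) implies (((A iff C) iff (A iff C)) or (A or A))) or not (not (A implies A) implies ((B iff A) implies C)) = 1 or 0 = 1
((C iff (A implies not A)) iff (A implies C)) iff (((C iff (A implies B)) implies (((A iff C) iff (A iff C)) or (A or A))) or not (not (A implies A) implies ((B iff A) implies C))) = 0 iff 1 = 0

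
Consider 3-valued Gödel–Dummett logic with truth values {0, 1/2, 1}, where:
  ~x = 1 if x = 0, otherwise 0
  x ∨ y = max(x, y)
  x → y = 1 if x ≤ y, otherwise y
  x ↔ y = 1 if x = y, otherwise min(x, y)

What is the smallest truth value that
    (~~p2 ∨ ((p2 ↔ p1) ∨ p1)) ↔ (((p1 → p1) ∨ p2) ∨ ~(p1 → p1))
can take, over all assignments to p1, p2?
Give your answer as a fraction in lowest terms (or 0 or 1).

Take p1 = 1/2, p2 = 0:
~p2 = ~0 = 1
~~p2 = ~1 = 0
p2 ↔ p1 = 0 ↔ 1/2 = 0
(p2 ↔ p1) ∨ p1 = 0 ∨ 1/2 = 1/2
~~p2 ∨ ((p2 ↔ p1) ∨ p1) = 0 ∨ 1/2 = 1/2
p1 → p1 = 1/2 → 1/2 = 1
(p1 → p1) ∨ p2 = 1 ∨ 0 = 1
p1 → p1 = 1/2 → 1/2 = 1
~(p1 → p1) = ~1 = 0
((p1 → p1) ∨ p2) ∨ ~(p1 → p1) = 1 ∨ 0 = 1
(~~p2 ∨ ((p2 ↔ p1) ∨ p1)) ↔ (((p1 → p1) ∨ p2) ∨ ~(p1 → p1)) = 1/2 ↔ 1 = 1/2
No assignment yields a value below 1/2, so this is the minimum.

1/2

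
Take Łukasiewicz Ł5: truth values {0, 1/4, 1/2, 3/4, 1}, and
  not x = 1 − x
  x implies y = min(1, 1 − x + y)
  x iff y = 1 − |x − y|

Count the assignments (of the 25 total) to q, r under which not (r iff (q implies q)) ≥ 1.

5

value 1: 5 assignments (counts)
value 3/4: 5 assignments
value 1/2: 5 assignments
value 1/4: 5 assignments
value 0: 5 assignments
So 5 of the 25 assignments meet the threshold.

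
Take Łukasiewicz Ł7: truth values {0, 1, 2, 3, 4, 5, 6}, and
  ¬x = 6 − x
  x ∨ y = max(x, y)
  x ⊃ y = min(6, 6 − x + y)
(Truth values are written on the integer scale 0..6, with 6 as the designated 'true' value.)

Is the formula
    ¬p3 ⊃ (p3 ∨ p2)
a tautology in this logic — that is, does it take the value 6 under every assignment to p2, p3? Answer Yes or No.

Counterexample: take p2 = 0, p3 = 0.
¬p3 = ¬0 = 6
p3 ∨ p2 = 0 ∨ 0 = 0
¬p3 ⊃ (p3 ∨ p2) = 6 ⊃ 0 = 0
This gives 0 ≠ 6.

No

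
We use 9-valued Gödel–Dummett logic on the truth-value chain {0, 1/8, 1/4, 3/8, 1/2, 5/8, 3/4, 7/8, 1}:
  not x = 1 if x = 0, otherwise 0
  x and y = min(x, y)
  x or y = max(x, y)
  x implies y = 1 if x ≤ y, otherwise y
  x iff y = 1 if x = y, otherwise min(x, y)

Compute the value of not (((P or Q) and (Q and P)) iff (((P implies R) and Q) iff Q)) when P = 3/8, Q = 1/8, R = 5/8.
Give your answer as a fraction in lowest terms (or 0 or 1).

P or Q = 3/8 or 1/8 = 3/8
Q and P = 1/8 and 3/8 = 1/8
(P or Q) and (Q and P) = 3/8 and 1/8 = 1/8
P implies R = 3/8 implies 5/8 = 1
(P implies R) and Q = 1 and 1/8 = 1/8
((P implies R) and Q) iff Q = 1/8 iff 1/8 = 1
((P or Q) and (Q and P)) iff (((P implies R) and Q) iff Q) = 1/8 iff 1 = 1/8
not (((P or Q) and (Q and P)) iff (((P implies R) and Q) iff Q)) = not 1/8 = 0

0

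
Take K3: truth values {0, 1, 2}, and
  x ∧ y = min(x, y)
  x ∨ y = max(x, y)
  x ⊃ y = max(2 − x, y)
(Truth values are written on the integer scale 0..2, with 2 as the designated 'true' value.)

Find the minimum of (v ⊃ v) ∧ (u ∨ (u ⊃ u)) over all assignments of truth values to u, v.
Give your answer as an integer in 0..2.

Take u = 0, v = 1:
v ⊃ v = 1 ⊃ 1 = 1
u ⊃ u = 0 ⊃ 0 = 2
u ∨ (u ⊃ u) = 0 ∨ 2 = 2
(v ⊃ v) ∧ (u ∨ (u ⊃ u)) = 1 ∧ 2 = 1
No assignment yields a value below 1, so this is the minimum.

1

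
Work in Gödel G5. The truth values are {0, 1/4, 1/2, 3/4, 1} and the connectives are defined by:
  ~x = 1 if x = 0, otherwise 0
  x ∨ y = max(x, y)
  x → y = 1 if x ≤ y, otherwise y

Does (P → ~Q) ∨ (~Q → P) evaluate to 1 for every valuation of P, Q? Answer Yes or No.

Yes

At P = 1/2, Q = 3/4, for instance:
~Q = ~3/4 = 0
P → ~Q = 1/2 → 0 = 0
~Q → P = 0 → 1/2 = 1
(P → ~Q) ∨ (~Q → P) = 0 ∨ 1 = 1
and checking the remaining 24 assignments likewise gives ≥ 1 in every case.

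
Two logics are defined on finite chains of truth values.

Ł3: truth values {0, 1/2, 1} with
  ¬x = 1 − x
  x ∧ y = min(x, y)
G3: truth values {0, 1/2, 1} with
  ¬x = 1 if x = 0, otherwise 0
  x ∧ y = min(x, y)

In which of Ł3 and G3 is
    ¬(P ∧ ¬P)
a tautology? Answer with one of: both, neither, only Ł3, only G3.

In Ł3: at P = 1/2 the value is 1/2 — not a tautology.
In G3: every assignment gives 1 — tautology.

only G3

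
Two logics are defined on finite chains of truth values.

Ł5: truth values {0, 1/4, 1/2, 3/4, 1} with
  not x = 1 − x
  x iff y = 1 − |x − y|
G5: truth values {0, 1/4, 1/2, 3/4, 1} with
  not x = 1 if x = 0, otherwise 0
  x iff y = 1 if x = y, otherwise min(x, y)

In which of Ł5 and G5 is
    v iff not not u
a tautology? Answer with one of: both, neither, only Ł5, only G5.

neither

In Ł5: at u = 0, v = 1/4 the value is 3/4 — not a tautology.
In G5: at u = 0, v = 1/4 the value is 0 — not a tautology.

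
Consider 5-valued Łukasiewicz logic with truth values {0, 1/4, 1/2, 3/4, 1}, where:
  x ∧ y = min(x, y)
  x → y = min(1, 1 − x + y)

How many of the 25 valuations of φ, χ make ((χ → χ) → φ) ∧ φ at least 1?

5

value 1: 5 assignments (counts)
value 3/4: 5 assignments
value 1/2: 5 assignments
value 1/4: 5 assignments
value 0: 5 assignments
So 5 of the 25 assignments meet the threshold.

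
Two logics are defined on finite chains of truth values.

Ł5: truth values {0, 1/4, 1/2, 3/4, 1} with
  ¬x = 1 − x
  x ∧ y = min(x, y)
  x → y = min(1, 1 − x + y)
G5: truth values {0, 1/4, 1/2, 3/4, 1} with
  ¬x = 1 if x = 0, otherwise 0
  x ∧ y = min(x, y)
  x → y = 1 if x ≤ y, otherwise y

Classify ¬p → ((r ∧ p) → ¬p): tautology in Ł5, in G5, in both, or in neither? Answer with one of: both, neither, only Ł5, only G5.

In Ł5: every assignment gives 1 — tautology.
In G5: every assignment gives 1 — tautology.

both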